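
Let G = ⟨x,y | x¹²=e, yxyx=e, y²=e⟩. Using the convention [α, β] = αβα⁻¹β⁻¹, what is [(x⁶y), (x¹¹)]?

[(x⁶y), (x¹¹)] = (x⁶y)·(x¹¹)·(x⁶y)⁻¹·(x¹¹)⁻¹.
  (x⁶y) · (x¹¹) = x⁷y
  (x⁷y) · (x⁶y) = x
  x · x = x²

Answer: x²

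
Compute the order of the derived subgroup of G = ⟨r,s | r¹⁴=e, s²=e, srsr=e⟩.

G' = [G, G] is generated by all commutators. The generator-pair commutators are: [r, s] = r².
The subgroup they normally generate is {e, r², r⁴, r⁶, r⁸, r¹⁰, r¹²}, of order 7.
Check: |G/G'| = 28/7 = 4 is the order of the abelianisation.

Answer: 7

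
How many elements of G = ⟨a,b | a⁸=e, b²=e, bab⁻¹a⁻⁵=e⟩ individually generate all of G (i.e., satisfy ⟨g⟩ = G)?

⟨g⟩ = G would require ord(g) = |G| = 16, but the maximum element order in G is 8 < 16. So G is not cyclic and no single element generates it: the count is 0.

Answer: 0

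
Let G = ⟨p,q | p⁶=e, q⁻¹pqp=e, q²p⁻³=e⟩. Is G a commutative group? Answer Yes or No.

p·q = pq but q·p = p²q⁻¹, so p·q ≠ q·p and G is not abelian.

Answer: No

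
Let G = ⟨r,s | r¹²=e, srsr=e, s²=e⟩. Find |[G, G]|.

G' = [G, G] is generated by all commutators. The generator-pair commutators are: [r, s] = r².
The subgroup they normally generate is {e, r², r⁴, r⁶, r⁸, r¹⁰}, of order 6.
Check: |G/G'| = 24/6 = 4 is the order of the abelianisation.

Answer: 6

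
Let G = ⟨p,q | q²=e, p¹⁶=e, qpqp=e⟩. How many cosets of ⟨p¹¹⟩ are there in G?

First find ord(p¹¹) by computing successive powers:
  (p¹¹)¹ = p¹¹, (p¹¹)² = p⁶, (p¹¹)³ = p, (p¹¹)⁴ = p¹², (p¹¹)⁵ = p⁷, (p¹¹)⁶ = p², (p¹¹)⁷ = p¹³, (p¹¹)⁸ = p⁸, (p¹¹)⁹ = p³, (p¹¹)¹⁰ = p¹⁴, (p¹¹)¹¹ = p⁹, (p¹¹)¹² = p⁴, (p¹¹)¹³ = p¹⁵, (p¹¹)¹⁴ = p¹⁰, (p¹¹)¹⁵ = p⁵, (p¹¹)¹⁶ = e.
So |⟨p¹¹⟩| = ord(p¹¹) = 16. With |G| = 32, by Lagrange [G : ⟨p¹¹⟩] = 32/16 = 2.

Answer: 2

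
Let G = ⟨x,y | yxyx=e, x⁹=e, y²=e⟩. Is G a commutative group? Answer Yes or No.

x·y = xy but y·x = x⁸y, so x·y ≠ y·x and G is not abelian.

Answer: No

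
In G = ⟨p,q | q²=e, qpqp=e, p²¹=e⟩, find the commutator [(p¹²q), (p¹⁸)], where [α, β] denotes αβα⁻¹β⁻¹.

[(p¹²q), (p¹⁸)] = (p¹²q)·(p¹⁸)·(p¹²q)⁻¹·(p¹⁸)⁻¹.
  (p¹²q) · (p¹⁸) = p¹⁵q
  (p¹⁵q) · (p¹²q) = p³
  (p³) · (p³) = p⁶

Answer: p⁶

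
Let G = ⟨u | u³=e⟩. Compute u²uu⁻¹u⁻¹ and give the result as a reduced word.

Multiply left to right, reducing at each step:
  (u²) · u = e
  e · u⁻¹ = u²
  (u²) · u⁻¹ = u

Answer: u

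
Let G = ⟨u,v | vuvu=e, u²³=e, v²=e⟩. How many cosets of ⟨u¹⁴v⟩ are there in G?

First find ord(u¹⁴v) by computing successive powers:
  (u¹⁴v)¹ = u¹⁴v, (u¹⁴v)² = e.
So |⟨u¹⁴v⟩| = ord(u¹⁴v) = 2. With |G| = 46, by Lagrange [G : ⟨u¹⁴v⟩] = 46/2 = 23.

Answer: 23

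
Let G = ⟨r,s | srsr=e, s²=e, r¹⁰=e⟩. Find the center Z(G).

An element z ∈ Z(G) iff z commutes with every generator.
For example r⁵ is central: (r⁵)·r = r⁶ = r·(r⁵); (r⁵)·s = r⁵s = s·(r⁵).
Whereas r ∉ Z(G) since r·s = rs ≠ r⁹s = s·r.
Checking each of the 20 elements this way gives Z(G) = {e, r⁵}, of order 2.

Answer: {e, r⁵}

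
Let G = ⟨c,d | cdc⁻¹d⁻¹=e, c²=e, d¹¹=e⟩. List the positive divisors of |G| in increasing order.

|G| = 22 = 2 · 11. By Lagrange's theorem the order of any subgroup divides 22; the divisors of 22 are 1, 2, 11, 22.

Answer: 1, 2, 11, 22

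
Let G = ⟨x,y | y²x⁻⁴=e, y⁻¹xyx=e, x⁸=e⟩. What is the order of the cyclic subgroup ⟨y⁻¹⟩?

|⟨y⁻¹⟩| equals the order of y⁻¹. Compute successive powers until reaching e:
  (y⁻¹)¹ = y⁻¹, (y⁻¹)² = x⁴, (y⁻¹)³ = y, (y⁻¹)⁴ = e.
The smallest positive k with (y⁻¹)ᵏ = e is 4, so |⟨y⁻¹⟩| = 4.

Answer: 4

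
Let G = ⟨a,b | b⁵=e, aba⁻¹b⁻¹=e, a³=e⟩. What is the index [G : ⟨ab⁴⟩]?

First find ord(ab⁴) by computing successive powers:
  (ab⁴)¹ = ab⁴, (ab⁴)² = a²b³, (ab⁴)³ = b², (ab⁴)⁴ = ab, (ab⁴)⁵ = a², (ab⁴)⁶ = b⁴, (ab⁴)⁷ = ab³, (ab⁴)⁸ = a²b², (ab⁴)⁹ = b, (ab⁴)¹⁰ = a, (ab⁴)¹¹ = a²b⁴, (ab⁴)¹² = b³, (ab⁴)¹³ = ab², (ab⁴)¹⁴ = a²b, (ab⁴)¹⁵ = e.
So |⟨ab⁴⟩| = ord(ab⁴) = 15. With |G| = 15, by Lagrange [G : ⟨ab⁴⟩] = 15/15 = 1.

Answer: 1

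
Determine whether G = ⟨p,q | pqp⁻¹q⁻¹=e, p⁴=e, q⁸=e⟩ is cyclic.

|G| = 32, but the maximum element order in G is 8 < 32. No single element generates all of G, so G is not cyclic.

Answer: No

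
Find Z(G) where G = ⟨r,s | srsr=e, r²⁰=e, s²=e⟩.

An element z ∈ Z(G) iff z commutes with every generator.
For example r¹⁰ is central: (r¹⁰)·r = r¹¹ = r·(r¹⁰); (r¹⁰)·s = r¹⁰s = s·(r¹⁰).
Whereas r ∉ Z(G) since r·s = rs ≠ r¹⁹s = s·r.
Checking each of the 40 elements this way gives Z(G) = {e, r¹⁰}, of order 2.

Answer: {e, r¹⁰}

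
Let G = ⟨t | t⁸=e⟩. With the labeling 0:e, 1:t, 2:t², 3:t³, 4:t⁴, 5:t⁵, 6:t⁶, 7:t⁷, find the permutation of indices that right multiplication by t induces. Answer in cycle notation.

(0 1 2 3 4 5 6 7)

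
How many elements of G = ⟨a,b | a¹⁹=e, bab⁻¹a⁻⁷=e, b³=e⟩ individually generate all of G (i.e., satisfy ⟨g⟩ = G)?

⟨g⟩ = G would require ord(g) = |G| = 57, but the maximum element order in G is 19 < 57. So G is not cyclic and no single element generates it: the count is 0.

Answer: 0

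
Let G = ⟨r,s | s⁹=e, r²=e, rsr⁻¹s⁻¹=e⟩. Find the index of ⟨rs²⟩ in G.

First find ord(rs²) by computing successive powers:
  (rs²)¹ = rs², (rs²)² = s⁴, (rs²)³ = rs⁶, (rs²)⁴ = s⁸, (rs²)⁵ = rs, (rs²)⁶ = s³, (rs²)⁷ = rs⁵, (rs²)⁸ = s⁷, (rs²)⁹ = r, (rs²)¹⁰ = s², (rs²)¹¹ = rs⁴, (rs²)¹² = s⁶, (rs²)¹³ = rs⁸, (rs²)¹⁴ = s, (rs²)¹⁵ = rs³, (rs²)¹⁶ = s⁵, (rs²)¹⁷ = rs⁷, (rs²)¹⁸ = e.
So |⟨rs²⟩| = ord(rs²) = 18. With |G| = 18, by Lagrange [G : ⟨rs²⟩] = 18/18 = 1.

Answer: 1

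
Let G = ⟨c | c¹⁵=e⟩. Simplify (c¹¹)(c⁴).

Compute (c¹¹) · (c⁴) by multiplying left to right and reducing via the relations at each step:
  (c¹¹) · c⁴ = e

Answer: e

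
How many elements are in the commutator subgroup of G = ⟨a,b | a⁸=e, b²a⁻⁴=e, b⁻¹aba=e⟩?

G' = [G, G] is generated by all commutators. The generator-pair commutators are: [a, b] = a².
The subgroup they normally generate is {e, a², a⁴, a⁶}, of order 4.
Check: |G/G'| = 16/4 = 4 is the order of the abelianisation.

Answer: 4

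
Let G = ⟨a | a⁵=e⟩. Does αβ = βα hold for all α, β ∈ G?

G has a single generator, so G is cyclic and hence abelian.

Answer: Yes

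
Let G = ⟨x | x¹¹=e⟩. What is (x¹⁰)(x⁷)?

Compute (x¹⁰) · (x⁷) by multiplying left to right and reducing via the relations at each step:
  (x¹⁰) · x⁷ = x⁶

Answer: x⁶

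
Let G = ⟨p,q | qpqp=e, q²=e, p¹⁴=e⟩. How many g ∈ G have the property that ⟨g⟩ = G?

⟨g⟩ = G would require ord(g) = |G| = 28, but the maximum element order in G is 14 < 28. So G is not cyclic and no single element generates it: the count is 0.

Answer: 0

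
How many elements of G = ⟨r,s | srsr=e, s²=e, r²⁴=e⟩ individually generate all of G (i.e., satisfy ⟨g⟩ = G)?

⟨g⟩ = G would require ord(g) = |G| = 48, but the maximum element order in G is 24 < 48. So G is not cyclic and no single element generates it: the count is 0.

Answer: 0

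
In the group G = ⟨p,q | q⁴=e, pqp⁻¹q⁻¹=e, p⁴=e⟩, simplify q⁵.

Compute successive powers of q, reducing at each step:
  q²: q · q = q²
  q³: (q²) · q = q³
  q⁴: (q³) · q = e
  q⁵: e · q = q

Answer: q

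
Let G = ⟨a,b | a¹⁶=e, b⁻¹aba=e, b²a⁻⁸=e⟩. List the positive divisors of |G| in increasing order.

|G| = 32 = 2⁵. By Lagrange's theorem the order of any subgroup divides 32; the divisors of 32 are 1, 2, 4, 8, 16, 32.

Answer: 1, 2, 4, 8, 16, 32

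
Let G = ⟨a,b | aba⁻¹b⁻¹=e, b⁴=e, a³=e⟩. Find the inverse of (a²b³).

The order of (a²b³) is 12 (smallest k with (a²b³)ᵏ = e), so (a²b³)⁻¹ = (a²b³)¹¹ = ab.
Check: (a²b³) · (ab) → (a²b³) · a = b³;   (b³) · b = e, giving e as required.

Answer: ab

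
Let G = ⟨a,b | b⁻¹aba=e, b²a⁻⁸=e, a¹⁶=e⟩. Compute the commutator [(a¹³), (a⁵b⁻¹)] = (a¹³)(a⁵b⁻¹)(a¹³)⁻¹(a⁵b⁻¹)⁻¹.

[(a¹³), (a⁵b⁻¹)] = (a¹³)·(a⁵b⁻¹)·(a¹³)⁻¹·(a⁵b⁻¹)⁻¹.
  (a¹³) · (a⁵b⁻¹) = a²b⁻¹
  (a²b⁻¹) · (a³) = a⁷b
  (a⁷b) · (a⁵b) = a¹⁰

Answer: a¹⁰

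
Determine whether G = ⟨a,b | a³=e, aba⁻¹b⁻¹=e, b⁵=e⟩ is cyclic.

|G| = 15. The element ab has order 15 (its powers give 15 distinct elements), so ⟨ab⟩ = G and G is cyclic.

Answer: Yes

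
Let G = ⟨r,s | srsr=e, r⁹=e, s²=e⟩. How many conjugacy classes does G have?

The conjugacy classes (representative and size) are:
  [e] (size 1), [r⁸] (size 2), [r⁷] (size 2), [r⁶] (size 2), [r⁵] (size 2), [r⁴s] (size 9).
Class equation: 1 + 2 + 2 + 2 + 2 + 9 = 18 = |G|. So G has 6 conjugacy classes.

Answer: 6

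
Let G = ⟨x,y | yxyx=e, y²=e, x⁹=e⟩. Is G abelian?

x·y = xy but y·x = x⁸y, so x·y ≠ y·x and G is not abelian.

Answer: No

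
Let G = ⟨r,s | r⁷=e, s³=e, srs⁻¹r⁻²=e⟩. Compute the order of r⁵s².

Compute successive powers until reaching e:
  (r⁵s²)¹ = r⁵s², (r⁵s²)² = r⁴s, (r⁵s²)³ = e.
The smallest positive k with (r⁵s²)ᵏ = e is 3.

Answer: 3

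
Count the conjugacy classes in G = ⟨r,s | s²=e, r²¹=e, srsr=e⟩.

The conjugacy classes (representative and size) are:
  [e] (size 1), [r²⁰] (size 2), [r²] (size 2), [r³] (size 2), [r¹⁷] (size 2), [r⁵] (size 2), [r⁶] (size 2), [r⁷] (size 2), [r⁸] (size 2), [r⁹] (size 2), [r¹⁰] (size 2), [s] (size 21).
Class equation: 1 + 2 + 2 + 2 + 2 + 2 + 2 + 2 + 2 + 2 + 2 + 21 = 42 = |G|. So G has 12 conjugacy classes.

Answer: 12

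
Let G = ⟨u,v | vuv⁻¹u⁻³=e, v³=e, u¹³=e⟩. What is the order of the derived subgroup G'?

G' = [G, G] is generated by all commutators. The generator-pair commutators are: [u, v] = u¹¹.
The subgroup they normally generate is {e, u, u², u³, u⁴, u⁵, u⁶, u⁷, u⁸, u⁹, u¹⁰, u¹¹, u¹²}, of order 13.
Check: |G/G'| = 39/13 = 3 is the order of the abelianisation.

Answer: 13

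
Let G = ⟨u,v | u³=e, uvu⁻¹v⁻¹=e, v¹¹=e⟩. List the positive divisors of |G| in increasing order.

|G| = 33 = 3 · 11. By Lagrange's theorem the order of any subgroup divides 33; the divisors of 33 are 1, 3, 11, 33.

Answer: 1, 3, 11, 33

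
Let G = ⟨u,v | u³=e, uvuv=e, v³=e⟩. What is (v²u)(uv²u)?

Compute (v²u) · (uv²u) by multiplying left to right and reducing via the relations at each step:
  (v²u) · u = uv
  (uv) · v² = u
  u · u = u²

Answer: u²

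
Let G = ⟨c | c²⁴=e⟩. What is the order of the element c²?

Compute successive powers until reaching e:
  (c²)¹ = c², (c²)² = c⁴, (c²)³ = c⁶, (c²)⁴ = c⁸, (c²)⁵ = c¹⁰, (c²)⁶ = c¹², (c²)⁷ = c¹⁴, (c²)⁸ = c¹⁶, (c²)⁹ = c¹⁸, (c²)¹⁰ = c²⁰, (c²)¹¹ = c²², (c²)¹² = e.
The smallest positive k with (c²)ᵏ = e is 12.

Answer: 12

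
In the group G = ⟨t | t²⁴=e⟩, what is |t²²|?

Compute successive powers until reaching e:
  (t²²)¹ = t²², (t²²)² = t²⁰, (t²²)³ = t¹⁸, (t²²)⁴ = t¹⁶, (t²²)⁵ = t¹⁴, (t²²)⁶ = t¹², (t²²)⁷ = t¹⁰, (t²²)⁸ = t⁸, (t²²)⁹ = t⁶, (t²²)¹⁰ = t⁴, (t²²)¹¹ = t², (t²²)¹² = e.
The smallest positive k with (t²²)ᵏ = e is 12.

Answer: 12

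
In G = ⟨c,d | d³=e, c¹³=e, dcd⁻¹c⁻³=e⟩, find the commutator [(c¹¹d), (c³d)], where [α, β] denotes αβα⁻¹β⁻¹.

[(c¹¹d), (c³d)] = (c¹¹d)·(c³d)·(c¹¹d)⁻¹·(c³d)⁻¹.
  (c¹¹d) · (c³d) = c⁷d²
  (c⁷d²) · (c⁵d²) = d
  d · (c¹²d²) = c¹⁰

Answer: c¹⁰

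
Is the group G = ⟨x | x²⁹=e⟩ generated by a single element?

|G| = 29. The element x has order 29 (its powers give 29 distinct elements), so ⟨x⟩ = G and G is cyclic.

Answer: Yes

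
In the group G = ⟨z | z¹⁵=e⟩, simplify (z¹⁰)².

Compute successive powers of (z¹⁰), reducing at each step:
  (z¹⁰)²: (z¹⁰) · z¹⁰ = z⁵

Answer: z⁵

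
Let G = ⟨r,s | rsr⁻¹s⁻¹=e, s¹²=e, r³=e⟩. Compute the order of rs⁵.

Compute successive powers until reaching e:
  (rs⁵)¹ = rs⁵, (rs⁵)² = r²s¹⁰, (rs⁵)³ = s³, (rs⁵)⁴ = rs⁸, (rs⁵)⁵ = r²s, (rs⁵)⁶ = s⁶, (rs⁵)⁷ = rs¹¹, (rs⁵)⁸ = r²s⁴, (rs⁵)⁹ = s⁹, (rs⁵)¹⁰ = rs², (rs⁵)¹¹ = r²s⁷, (rs⁵)¹² = e.
The smallest positive k with (rs⁵)ᵏ = e is 12.

Answer: 12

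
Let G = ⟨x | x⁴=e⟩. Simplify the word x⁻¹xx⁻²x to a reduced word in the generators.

Multiply left to right, reducing at each step:
  (x³) · x = e
  e · x⁻² = x²
  (x²) · x = x³

Answer: x³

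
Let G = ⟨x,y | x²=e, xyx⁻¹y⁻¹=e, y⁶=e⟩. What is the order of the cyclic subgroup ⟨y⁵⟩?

|⟨y⁵⟩| equals the order of y⁵. Compute successive powers until reaching e:
  (y⁵)¹ = y⁵, (y⁵)² = y⁴, (y⁵)³ = y³, (y⁵)⁴ = y², (y⁵)⁵ = y, (y⁵)⁶ = e.
The smallest positive k with (y⁵)ᵏ = e is 6, so |⟨y⁵⟩| = 6.

Answer: 6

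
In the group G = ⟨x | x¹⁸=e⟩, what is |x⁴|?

Compute successive powers until reaching e:
  (x⁴)¹ = x⁴, (x⁴)² = x⁸, (x⁴)³ = x¹², (x⁴)⁴ = x¹⁶, (x⁴)⁵ = x², (x⁴)⁶ = x⁶, (x⁴)⁷ = x¹⁰, (x⁴)⁸ = x¹⁴, (x⁴)⁹ = e.
The smallest positive k with (x⁴)ᵏ = e is 9.

Answer: 9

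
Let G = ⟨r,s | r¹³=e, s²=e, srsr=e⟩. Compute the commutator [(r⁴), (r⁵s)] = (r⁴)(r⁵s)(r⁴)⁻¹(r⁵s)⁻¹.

[(r⁴), (r⁵s)] = (r⁴)·(r⁵s)·(r⁴)⁻¹·(r⁵s)⁻¹.
  (r⁴) · (r⁵s) = r⁹s
  (r⁹s) · (r⁹) = s
  s · (r⁵s) = r⁸

Answer: r⁸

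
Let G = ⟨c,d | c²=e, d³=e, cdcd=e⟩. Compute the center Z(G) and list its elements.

An element z ∈ Z(G) iff z commutes with every generator.
For example e is central: e·c = c = c·e; e·d = d = d·e.
Whereas c ∉ Z(G) since c·d = cd ≠ cd² = d·c.
Checking each of the 6 elements this way gives Z(G) = {e}, of order 1.

Answer: {e}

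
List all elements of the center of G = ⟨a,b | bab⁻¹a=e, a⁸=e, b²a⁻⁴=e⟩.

An element z ∈ Z(G) iff z commutes with every generator.
For example a⁴ is central: (a⁴)·a = a⁵ = a·(a⁴); (a⁴)·b = b⁻¹ = b·(a⁴).
Whereas a ∉ Z(G) since a·b = ab ≠ a³b⁻¹ = b·a.
Checking each of the 16 elements this way gives Z(G) = {e, a⁴}, of order 2.

Answer: {e, a⁴}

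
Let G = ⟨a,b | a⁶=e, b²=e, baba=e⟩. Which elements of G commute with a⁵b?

⟨a⁵b⟩ ⊆ C_G(a⁵b) since powers of a⁵b commute with a⁵b; so |C_G(a⁵b)| ≥ |⟨a⁵b⟩| = 2.
By orbit–stabilizer, |C_G(a⁵b)| = |G| / |conj. class of a⁵b| = 12 / 3 = 4.
The 4 elements commuting with a⁵b are {e, a³, a⁵b, a²b}.

Answer: {e, a³, a⁵b, a²b}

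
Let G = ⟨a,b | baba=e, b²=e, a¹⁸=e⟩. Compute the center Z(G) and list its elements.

An element z ∈ Z(G) iff z commutes with every generator.
For example a⁹ is central: (a⁹)·a = a¹⁰ = a·(a⁹); (a⁹)·b = a⁹b = b·(a⁹).
Whereas a ∉ Z(G) since a·b = ab ≠ a¹⁷b = b·a.
Checking each of the 36 elements this way gives Z(G) = {e, a⁹}, of order 2.

Answer: {e, a⁹}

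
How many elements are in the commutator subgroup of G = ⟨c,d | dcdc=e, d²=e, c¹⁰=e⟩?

G' = [G, G] is generated by all commutators. The generator-pair commutators are: [c, d] = c².
The subgroup they normally generate is {e, c², c⁴, c⁶, c⁸}, of order 5.
Check: |G/G'| = 20/5 = 4 is the order of the abelianisation.

Answer: 5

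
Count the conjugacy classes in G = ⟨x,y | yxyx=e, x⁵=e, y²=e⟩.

The conjugacy classes (representative and size) are:
  [e] (size 1), [x] (size 2), [x²] (size 2), [y] (size 5).
Class equation: 1 + 2 + 2 + 5 = 10 = |G|. So G has 4 conjugacy classes.

Answer: 4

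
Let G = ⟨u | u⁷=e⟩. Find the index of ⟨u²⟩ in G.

First find ord(u²) by computing successive powers:
  (u²)¹ = u², (u²)² = u⁴, (u²)³ = u⁶, (u²)⁴ = u, (u²)⁵ = u³, (u²)⁶ = u⁵, (u²)⁷ = e.
So |⟨u²⟩| = ord(u²) = 7. With |G| = 7, by Lagrange [G : ⟨u²⟩] = 7/7 = 1.

Answer: 1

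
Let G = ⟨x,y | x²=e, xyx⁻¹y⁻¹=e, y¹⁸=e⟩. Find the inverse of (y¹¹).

The order of (y¹¹) is 18 (smallest k with (y¹¹)ᵏ = e), so (y¹¹)⁻¹ = (y¹¹)¹⁷ = y⁷.
Check: (y¹¹) · (y⁷) → (y¹¹) · y⁷ = e, giving e as required.

Answer: y⁷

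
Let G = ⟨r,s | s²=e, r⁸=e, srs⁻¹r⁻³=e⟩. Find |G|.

Enumerate words in the generators, reducing via the relations: the distinct elements are
  {e, r, s, rs, r², r³, r⁴, r⁵, r⁶, r⁷, r²s, r³s, r⁴s, r⁵s, r⁶s, r⁷s}.
No further products give new elements, so |G| = 16.

Answer: 16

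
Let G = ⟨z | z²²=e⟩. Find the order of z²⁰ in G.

Compute successive powers until reaching e:
  (z²⁰)¹ = z²⁰, (z²⁰)² = z¹⁸, (z²⁰)³ = z¹⁶, (z²⁰)⁴ = z¹⁴, (z²⁰)⁵ = z¹², (z²⁰)⁶ = z¹⁰, (z²⁰)⁷ = z⁸, (z²⁰)⁸ = z⁶, (z²⁰)⁹ = z⁴, (z²⁰)¹⁰ = z², (z²⁰)¹¹ = e.
The smallest positive k with (z²⁰)ᵏ = e is 11.

Answer: 11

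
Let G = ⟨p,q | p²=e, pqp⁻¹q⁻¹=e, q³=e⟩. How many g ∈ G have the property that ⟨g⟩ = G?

G is cyclic of order 6. An element generates G iff its order is 6, and a cyclic group of order 6 has exactly φ(6) = 2 such elements.

Answer: 2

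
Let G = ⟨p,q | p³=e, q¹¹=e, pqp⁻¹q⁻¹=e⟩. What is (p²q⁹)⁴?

Compute successive powers of (p²q⁹), reducing at each step:
  (p²q⁹)²: (p²q⁹) · p² = pq⁹;   (pq⁹) · q⁹ = pq⁷
  (p²q⁹)³: (pq⁷) · p² = q⁷;   (q⁷) · q⁹ = q⁵
  (p²q⁹)⁴: (q⁵) · p² = p²q⁵;   (p²q⁵) · q⁹ = p²q³

Answer: p²q³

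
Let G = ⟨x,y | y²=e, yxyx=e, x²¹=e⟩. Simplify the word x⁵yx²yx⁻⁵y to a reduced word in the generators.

Multiply left to right, reducing at each step:
  (x⁵) · y = x⁵y
  (x⁵y) · x² = x³y
  (x³y) · y = x³
  (x³) · x⁻⁵ = x¹⁹
  (x¹⁹) · y = x¹⁹y

Answer: x¹⁹y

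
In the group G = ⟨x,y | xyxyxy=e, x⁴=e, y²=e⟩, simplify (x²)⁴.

Compute successive powers of (x²), reducing at each step:
  (x²)²: (x²) · x² = e
  (x²)³: e · x² = x²
  (x²)⁴: (x²) · x² = e

Answer: e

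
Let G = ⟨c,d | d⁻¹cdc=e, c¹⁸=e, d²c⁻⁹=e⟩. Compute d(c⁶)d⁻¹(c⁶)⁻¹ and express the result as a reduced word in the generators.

[d, (c⁶)] = d·(c⁶)·d⁻¹·(c⁶)⁻¹.
  d · (c⁶) = c³d⁻¹
  (c³d⁻¹) · (d⁻¹) = c¹²
  (c¹²) · (c¹²) = c⁶

Answer: c⁶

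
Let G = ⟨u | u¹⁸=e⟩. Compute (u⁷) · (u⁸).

Compute (u⁷) · (u⁸) by multiplying left to right and reducing via the relations at each step:
  (u⁷) · u⁸ = u¹⁵

Answer: u¹⁵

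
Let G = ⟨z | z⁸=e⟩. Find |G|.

G is generated by a single element, so G is cyclic. The relator gives z⁸ = e and no smaller power is forced to be e, so the 8 powers {e, z, z², z³, z⁴, z⁵, z⁶, z⁷} are distinct. Hence |G| = 8.

Answer: 8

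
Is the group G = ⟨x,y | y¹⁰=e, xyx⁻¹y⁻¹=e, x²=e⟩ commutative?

Each pair of generators commutes: x·y = xy = y·x. Since the generators pairwise commute, every element of G commutes with every other, so G is abelian.

Answer: Yes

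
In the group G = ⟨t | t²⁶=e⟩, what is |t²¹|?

Compute successive powers until reaching e:
  (t²¹)¹ = t²¹, (t²¹)² = t¹⁶, (t²¹)³ = t¹¹, (t²¹)⁴ = t⁶, (t²¹)⁵ = t, (t²¹)⁶ = t²², (t²¹)⁷ = t¹⁷, (t²¹)⁸ = t¹², (t²¹)⁹ = t⁷, (t²¹)¹⁰ = t², (t²¹)¹¹ = t²³, (t²¹)¹² = t¹⁸, (t²¹)¹³ = t¹³, (t²¹)¹⁴ = t⁸, (t²¹)¹⁵ = t³, (t²¹)¹⁶ = t²⁴, (t²¹)¹⁷ = t¹⁹, (t²¹)¹⁸ = t¹⁴, (t²¹)¹⁹ = t⁹, (t²¹)²⁰ = t⁴, (t²¹)²¹ = t²⁵, (t²¹)²² = t²⁰, (t²¹)²³ = t¹⁵, (t²¹)²⁴ = t¹⁰, (t²¹)²⁵ = t⁵, (t²¹)²⁶ = e.
The smallest positive k with (t²¹)ᵏ = e is 26.

Answer: 26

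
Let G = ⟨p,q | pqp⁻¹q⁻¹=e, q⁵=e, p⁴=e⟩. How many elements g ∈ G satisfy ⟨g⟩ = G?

G is cyclic of order 20. An element generates G iff its order is 20, and a cyclic group of order 20 has exactly φ(20) = 8 such elements.

Answer: 8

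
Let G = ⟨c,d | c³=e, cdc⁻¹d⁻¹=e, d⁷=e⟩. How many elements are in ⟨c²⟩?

|⟨c²⟩| equals the order of c². Compute successive powers until reaching e:
  (c²)¹ = c², (c²)² = c, (c²)³ = e.
The smallest positive k with (c²)ᵏ = e is 3, so |⟨c²⟩| = 3.

Answer: 3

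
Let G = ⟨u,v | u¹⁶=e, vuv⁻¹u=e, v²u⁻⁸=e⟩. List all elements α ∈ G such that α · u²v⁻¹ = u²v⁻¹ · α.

⟨u²v⁻¹⟩ ⊆ C_G(u²v⁻¹) since powers of u²v⁻¹ commute with u²v⁻¹; so |C_G(u²v⁻¹)| ≥ |⟨u²v⁻¹⟩| = 4.
By orbit–stabilizer, |C_G(u²v⁻¹)| = |G| / |conj. class of u²v⁻¹| = 32 / 8 = 4.
The 4 elements commuting with u²v⁻¹ are {e, u⁸, u²v, u²v⁻¹}.

Answer: {e, u⁸, u²v, u²v⁻¹}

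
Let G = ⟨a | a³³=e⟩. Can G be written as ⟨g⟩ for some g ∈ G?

|G| = 33. The element a has order 33 (its powers give 33 distinct elements), so ⟨a⟩ = G and G is cyclic.

Answer: Yes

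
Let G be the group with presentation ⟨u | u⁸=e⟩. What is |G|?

G is generated by a single element, so G is cyclic. The relator gives u⁸ = e and no smaller power is forced to be e, so the 8 powers {e, u, u², u³, u⁴, u⁵, u⁶, u⁷} are distinct. Hence |G| = 8.

Answer: 8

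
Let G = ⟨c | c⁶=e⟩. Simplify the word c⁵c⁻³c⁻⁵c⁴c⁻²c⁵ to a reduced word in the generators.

Multiply left to right, reducing at each step:
  (c⁵) · c⁻³ = c²
  (c²) · c⁻⁵ = c³
  (c³) · c⁴ = c
  c · c⁻² = c⁵
  (c⁵) · c⁵ = c⁴

Answer: c⁴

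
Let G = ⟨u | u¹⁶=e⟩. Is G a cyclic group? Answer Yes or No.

|G| = 16. The element u has order 16 (its powers give 16 distinct elements), so ⟨u⟩ = G and G is cyclic.

Answer: Yes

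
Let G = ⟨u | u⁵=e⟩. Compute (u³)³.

Compute successive powers of (u³), reducing at each step:
  (u³)²: (u³) · u³ = u
  (u³)³: u · u³ = u⁴

Answer: u⁴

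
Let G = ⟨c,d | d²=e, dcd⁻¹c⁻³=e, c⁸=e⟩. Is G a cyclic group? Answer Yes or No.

Every cyclic group is abelian. But c·d = cd while d·c = c³d, so c·d ≠ d·c and G is not abelian. Hence G is not cyclic.

Answer: No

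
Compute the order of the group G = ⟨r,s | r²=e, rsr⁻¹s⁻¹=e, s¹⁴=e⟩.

Enumerate words in the generators, reducing via the relations: the distinct elements are
  {e, r, s, rs, s², s³, s⁴, s⁵, s⁶, s⁷, s⁸, s⁹, rs², rs³, rs⁴, rs⁵, rs⁶, rs⁷, rs⁸, rs⁹, s¹², s¹³, s¹¹, s¹⁰, rs¹², rs¹³, rs¹¹, rs¹⁰}.
No further products give new elements, so |G| = 28.

Answer: 28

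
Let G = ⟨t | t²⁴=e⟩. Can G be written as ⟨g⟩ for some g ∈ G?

|G| = 24. The element t has order 24 (its powers give 24 distinct elements), so ⟨t⟩ = G and G is cyclic.

Answer: Yes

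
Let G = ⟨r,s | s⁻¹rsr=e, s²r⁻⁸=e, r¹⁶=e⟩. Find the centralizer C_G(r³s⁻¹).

⟨r³s⁻¹⟩ ⊆ C_G(r³s⁻¹) since powers of r³s⁻¹ commute with r³s⁻¹; so |C_G(r³s⁻¹)| ≥ |⟨r³s⁻¹⟩| = 4.
By orbit–stabilizer, |C_G(r³s⁻¹)| = |G| / |conj. class of r³s⁻¹| = 32 / 8 = 4.
The 4 elements commuting with r³s⁻¹ are {e, r⁸, r³s, r³s⁻¹}.

Answer: {e, r⁸, r³s, r³s⁻¹}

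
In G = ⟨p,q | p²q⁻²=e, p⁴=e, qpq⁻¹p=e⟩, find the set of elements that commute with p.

⟨p⟩ ⊆ C_G(p) since powers of p commute with p; so |C_G(p)| ≥ |⟨p⟩| = 4.
By orbit–stabilizer, |C_G(p)| = |G| / |conj. class of p| = 8 / 2 = 4.
The 4 elements commuting with p are {e, p, p², p³}.

Answer: {e, p, p², p³}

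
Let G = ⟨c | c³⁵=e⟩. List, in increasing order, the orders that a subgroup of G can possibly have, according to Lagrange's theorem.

|G| = 35 = 5 · 7. By Lagrange's theorem the order of any subgroup divides 35; the divisors of 35 are 1, 5, 7, 35.

Answer: 1, 5, 7, 35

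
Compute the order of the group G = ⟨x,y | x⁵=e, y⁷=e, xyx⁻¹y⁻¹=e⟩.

Enumerate words in the generators, reducing via the relations: the distinct elements are
  {e, x, y, xy, x², x³, x⁴, y², y³, y⁴, y⁵, y⁶, xy², xy³, xy⁴, xy⁵, xy⁶, x²y, x³y, x⁴y, x²y², x²y³, x²y⁴, x²y⁵, x²y⁶, x³y², x³y³, x³y⁴, x³y⁵, x³y⁶, x⁴y², x⁴y³, x⁴y⁴, x⁴y⁵, x⁴y⁶}.
No further products give new elements, so |G| = 35.

Answer: 35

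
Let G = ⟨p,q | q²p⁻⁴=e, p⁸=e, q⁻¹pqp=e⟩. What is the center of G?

An element z ∈ Z(G) iff z commutes with every generator.
For example p⁴ is central: (p⁴)·p = p⁵ = p·(p⁴); (p⁴)·q = q⁻¹ = q·(p⁴).
Whereas p ∉ Z(G) since p·q = pq ≠ p³q⁻¹ = q·p.
Checking each of the 16 elements this way gives Z(G) = {e, p⁴}, of order 2.

Answer: {e, p⁴}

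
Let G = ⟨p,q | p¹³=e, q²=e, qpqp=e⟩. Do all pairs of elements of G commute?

p·q = pq but q·p = p¹²q, so p·q ≠ q·p and G is not abelian.

Answer: No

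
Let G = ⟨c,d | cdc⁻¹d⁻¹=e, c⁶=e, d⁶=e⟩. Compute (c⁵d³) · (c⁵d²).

Compute (c⁵d³) · (c⁵d²) by multiplying left to right and reducing via the relations at each step:
  (c⁵d³) · c⁵ = c⁴d³
  (c⁴d³) · d² = c⁴d⁵

Answer: c⁴d⁵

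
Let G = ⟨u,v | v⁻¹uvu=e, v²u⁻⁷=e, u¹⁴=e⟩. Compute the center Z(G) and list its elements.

An element z ∈ Z(G) iff z commutes with every generator.
For example u⁷ is central: (u⁷)·u = u⁸ = u·(u⁷); (u⁷)·v = v⁻¹ = v·(u⁷).
Whereas u ∉ Z(G) since u·v = uv ≠ u⁶v⁻¹ = v·u.
Checking each of the 28 elements this way gives Z(G) = {e, u⁷}, of order 2.

Answer: {e, u⁷}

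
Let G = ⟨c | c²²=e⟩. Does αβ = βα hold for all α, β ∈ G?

G has a single generator, so G is cyclic and hence abelian.

Answer: Yes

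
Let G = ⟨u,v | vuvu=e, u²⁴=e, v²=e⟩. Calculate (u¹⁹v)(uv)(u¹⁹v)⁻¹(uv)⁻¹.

[(u¹⁹v), (uv)] = (u¹⁹v)·(uv)·(u¹⁹v)⁻¹·(uv)⁻¹.
  (u¹⁹v) · (uv) = u¹⁸
  (u¹⁸) · (u¹⁹v) = u¹³v
  (u¹³v) · (uv) = u¹²

Answer: u¹²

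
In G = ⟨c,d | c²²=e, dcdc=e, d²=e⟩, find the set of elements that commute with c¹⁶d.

⟨c¹⁶d⟩ ⊆ C_G(c¹⁶d) since powers of c¹⁶d commute with c¹⁶d; so |C_G(c¹⁶d)| ≥ |⟨c¹⁶d⟩| = 2.
By orbit–stabilizer, |C_G(c¹⁶d)| = |G| / |conj. class of c¹⁶d| = 44 / 11 = 4.
The 4 elements commuting with c¹⁶d are {e, c¹¹, c⁵d, c¹⁶d}.

Answer: {e, c¹¹, c⁵d, c¹⁶d}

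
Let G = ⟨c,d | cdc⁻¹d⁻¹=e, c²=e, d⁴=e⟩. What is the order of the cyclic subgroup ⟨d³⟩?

|⟨d³⟩| equals the order of d³. Compute successive powers until reaching e:
  (d³)¹ = d³, (d³)² = d², (d³)³ = d, (d³)⁴ = e.
The smallest positive k with (d³)ᵏ = e is 4, so |⟨d³⟩| = 4.

Answer: 4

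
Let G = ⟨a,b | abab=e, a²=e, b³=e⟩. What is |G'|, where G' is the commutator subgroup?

G' = [G, G] is generated by all commutators. The generator-pair commutators are: [a, b] = b.
The subgroup they normally generate is {e, b, b²}, of order 3.
Check: |G/G'| = 6/3 = 2 is the order of the abelianisation.

Answer: 3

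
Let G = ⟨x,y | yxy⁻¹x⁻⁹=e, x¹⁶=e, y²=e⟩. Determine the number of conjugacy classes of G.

The conjugacy classes (representative and size) are:
  [e] (size 1), [x⁹] (size 2), [x²] (size 1), [x³] (size 2), [x⁴] (size 1), [x¹³] (size 2), [x⁶] (size 1), [x¹⁵] (size 2), [x⁸] (size 1), [x¹⁰] (size 1), [x¹²] (size 1), [x¹⁴] (size 1), [y] (size 2), [xy] (size 2), [x²y] (size 2), [x¹¹y] (size 2), [x⁴y] (size 2), [x¹³y] (size 2), [x¹⁴y] (size 2), [x¹⁵y] (size 2).
Class equation: 1 + 2 + 1 + 2 + 1 + 2 + 1 + 2 + 1 + 1 + 1 + 1 + 2 + 2 + 2 + 2 + 2 + 2 + 2 + 2 = 32 = |G|. So G has 20 conjugacy classes.

Answer: 20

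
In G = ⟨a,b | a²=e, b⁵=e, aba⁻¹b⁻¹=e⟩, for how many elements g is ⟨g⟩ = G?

G is cyclic of order 10. An element generates G iff its order is 10, and a cyclic group of order 10 has exactly φ(10) = 4 such elements.

Answer: 4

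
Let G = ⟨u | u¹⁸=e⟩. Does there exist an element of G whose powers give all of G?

|G| = 18. The element u has order 18 (its powers give 18 distinct elements), so ⟨u⟩ = G and G is cyclic.

Answer: Yes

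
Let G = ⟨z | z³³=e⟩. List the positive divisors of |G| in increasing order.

|G| = 33 = 3 · 11. By Lagrange's theorem the order of any subgroup divides 33; the divisors of 33 are 1, 3, 11, 33.

Answer: 1, 3, 11, 33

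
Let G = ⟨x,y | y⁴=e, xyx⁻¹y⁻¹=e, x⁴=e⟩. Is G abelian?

Each pair of generators commutes: x·y = xy = y·x. Since the generators pairwise commute, every element of G commutes with every other, so G is abelian.

Answer: Yes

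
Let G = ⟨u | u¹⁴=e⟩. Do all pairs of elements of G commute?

G has a single generator, so G is cyclic and hence abelian.

Answer: Yes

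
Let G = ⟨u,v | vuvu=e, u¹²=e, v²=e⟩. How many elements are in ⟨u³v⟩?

|⟨u³v⟩| equals the order of u³v. Compute successive powers until reaching e:
  (u³v)¹ = u³v, (u³v)² = e.
The smallest positive k with (u³v)ᵏ = e is 2, so |⟨u³v⟩| = 2.

Answer: 2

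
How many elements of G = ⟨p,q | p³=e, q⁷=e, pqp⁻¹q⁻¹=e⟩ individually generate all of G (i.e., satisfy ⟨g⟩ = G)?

G is cyclic of order 21. An element generates G iff its order is 21, and a cyclic group of order 21 has exactly φ(21) = 12 such elements.

Answer: 12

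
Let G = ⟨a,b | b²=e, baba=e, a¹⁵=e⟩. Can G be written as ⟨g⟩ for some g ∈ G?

Every cyclic group is abelian. But a·b = ab while b·a = a¹⁴b, so a·b ≠ b·a and G is not abelian. Hence G is not cyclic.

Answer: No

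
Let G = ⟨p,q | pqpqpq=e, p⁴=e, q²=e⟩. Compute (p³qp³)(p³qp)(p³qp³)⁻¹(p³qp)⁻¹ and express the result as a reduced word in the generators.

[(p³qp³), (p³qp)] = (p³qp³)·(p³qp)·(p³qp³)⁻¹·(p³qp)⁻¹.
  (p³qp³) · (p³qp) = p²qp²q
  (p²qp²q) · (pqp) = pqp³
  (pqp³) · (p³qp) = qp²q

Answer: qp²q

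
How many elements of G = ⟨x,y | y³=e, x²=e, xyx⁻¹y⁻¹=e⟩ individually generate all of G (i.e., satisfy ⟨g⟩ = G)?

G is cyclic of order 6. An element generates G iff its order is 6, and a cyclic group of order 6 has exactly φ(6) = 2 such elements.

Answer: 2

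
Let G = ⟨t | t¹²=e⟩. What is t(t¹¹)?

Compute t · (t¹¹) by multiplying left to right and reducing via the relations at each step:
  t · t¹¹ = e

Answer: e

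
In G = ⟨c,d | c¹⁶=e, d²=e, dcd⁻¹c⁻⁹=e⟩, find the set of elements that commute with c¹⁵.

⟨c¹⁵⟩ ⊆ C_G(c¹⁵) since powers of c¹⁵ commute with c¹⁵; so |C_G(c¹⁵)| ≥ |⟨c¹⁵⟩| = 16.
By orbit–stabilizer, |C_G(c¹⁵)| = |G| / |conj. class of c¹⁵| = 32 / 2 = 16.
The 16 elements commuting with c¹⁵ are {e, c, c², c³, c⁴, c⁵, c⁶, c⁷, c⁸, c⁹, c¹⁰, c¹¹, c¹², c¹³, c¹⁴, c¹⁵}.

Answer: {e, c, c², c³, c⁴, c⁵, c⁶, c⁷, c⁸, c⁹, c¹⁰, c¹¹, c¹², c¹³, c¹⁴, c¹⁵}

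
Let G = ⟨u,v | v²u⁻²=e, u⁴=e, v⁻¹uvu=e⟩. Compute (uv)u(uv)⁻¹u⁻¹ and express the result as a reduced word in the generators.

[(uv), u] = (uv)·u·(uv)⁻¹·u⁻¹.
  (uv) · u = v
  v · (uv⁻¹) = u³
  (u³) · (u³) = u²

Answer: u²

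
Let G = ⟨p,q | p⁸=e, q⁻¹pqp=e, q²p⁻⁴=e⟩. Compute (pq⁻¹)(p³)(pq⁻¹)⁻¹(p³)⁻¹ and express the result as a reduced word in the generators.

[(pq⁻¹), (p³)] = (pq⁻¹)·(p³)·(pq⁻¹)⁻¹·(p³)⁻¹.
  (pq⁻¹) · (p³) = p²q
  (p²q) · (pq) = p⁵
  (p⁵) · (p⁵) = p²

Answer: p²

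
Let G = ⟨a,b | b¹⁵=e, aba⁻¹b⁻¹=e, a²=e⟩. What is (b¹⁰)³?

Compute successive powers of (b¹⁰), reducing at each step:
  (b¹⁰)²: (b¹⁰) · b¹⁰ = b⁵
  (b¹⁰)³: (b⁵) · b¹⁰ = e

Answer: e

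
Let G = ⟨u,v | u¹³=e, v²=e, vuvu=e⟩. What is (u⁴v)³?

Compute successive powers of (u⁴v), reducing at each step:
  (u⁴v)²: (u⁴v) · u⁴ = v;   v · v = e
  (u⁴v)³: e · u⁴ = u⁴;   (u⁴) · v = u⁴v

Answer: u⁴v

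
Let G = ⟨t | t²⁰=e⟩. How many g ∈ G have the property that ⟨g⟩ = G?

G is cyclic of order 20. An element generates G iff its order is 20, and a cyclic group of order 20 has exactly φ(20) = 8 such elements.

Answer: 8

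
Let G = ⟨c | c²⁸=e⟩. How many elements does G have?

G is generated by a single element, so G is cyclic. The relator gives c²⁸ = e and no smaller power is forced to be e, so the 28 powers {c, e, c², c³, c⁴, c⁵, c⁶, c⁷, c⁸, c⁹, c²², c²³, c²¹, c²⁰, c²⁴, c²⁵, c²⁶, c²⁷, c¹², c¹³, c¹¹, c¹⁰, c¹⁴, c¹⁵, c¹⁶, c¹⁷, c¹⁸, c¹⁹} are distinct. Hence |G| = 28.

Answer: 28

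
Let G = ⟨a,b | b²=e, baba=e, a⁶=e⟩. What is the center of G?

An element z ∈ Z(G) iff z commutes with every generator.
For example a³ is central: (a³)·a = a⁴ = a·(a³); (a³)·b = a³b = b·(a³).
Whereas a ∉ Z(G) since a·b = ab ≠ a⁵b = b·a.
Checking each of the 12 elements this way gives Z(G) = {e, a³}, of order 2.

Answer: {e, a³}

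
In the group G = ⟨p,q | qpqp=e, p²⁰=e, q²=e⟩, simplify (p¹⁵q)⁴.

Compute successive powers of (p¹⁵q), reducing at each step:
  (p¹⁵q)²: (p¹⁵q) · p¹⁵ = q;   q · q = e
  (p¹⁵q)³: e · p¹⁵ = p¹⁵;   (p¹⁵) · q = p¹⁵q
  (p¹⁵q)⁴: (p¹⁵q) · p¹⁵ = q;   q · q = e

Answer: e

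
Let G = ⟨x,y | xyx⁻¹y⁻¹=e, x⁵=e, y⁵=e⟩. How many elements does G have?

Enumerate words in the generators, reducing via the relations: the distinct elements are
  {e, x, y, xy, x², x³, x⁴, y², y³, y⁴, xy², xy³, xy⁴, x²y, x³y, x⁴y, x²y², x²y³, x²y⁴, x³y², x³y³, x³y⁴, x⁴y², x⁴y³, x⁴y⁴}.
No further products give new elements, so |G| = 25.

Answer: 25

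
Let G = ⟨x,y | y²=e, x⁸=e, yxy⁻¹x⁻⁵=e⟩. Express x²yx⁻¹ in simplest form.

Multiply left to right, reducing at each step:
  (x²) · y = x²y
  (x²y) · x⁻¹ = x⁵y

Answer: x⁵y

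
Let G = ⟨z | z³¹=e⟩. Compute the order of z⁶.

Compute successive powers until reaching e:
  (z⁶)¹ = z⁶, (z⁶)² = z¹², (z⁶)³ = z¹⁸, (z⁶)⁴ = z²⁴, (z⁶)⁵ = z³⁰, (z⁶)⁶ = z⁵, (z⁶)⁷ = z¹¹, (z⁶)⁸ = z¹⁷, (z⁶)⁹ = z²³, (z⁶)¹⁰ = z²⁹, (z⁶)¹¹ = z⁴, (z⁶)¹² = z¹⁰, (z⁶)¹³ = z¹⁶, (z⁶)¹⁴ = z²², (z⁶)¹⁵ = z²⁸, (z⁶)¹⁶ = z³, (z⁶)¹⁷ = z⁹, (z⁶)¹⁸ = z¹⁵, (z⁶)¹⁹ = z²¹, (z⁶)²⁰ = z²⁷, (z⁶)²¹ = z², (z⁶)²² = z⁸, (z⁶)²³ = z¹⁴, (z⁶)²⁴ = z²⁰, (z⁶)²⁵ = z²⁶, (z⁶)²⁶ = z, (z⁶)²⁷ = z⁷, (z⁶)²⁸ = z¹³, (z⁶)²⁹ = z¹⁹, (z⁶)³⁰ = z²⁵, (z⁶)³¹ = e.
The smallest positive k with (z⁶)ᵏ = e is 31.

Answer: 31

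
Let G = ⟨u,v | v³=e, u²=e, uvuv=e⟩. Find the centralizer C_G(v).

⟨v⟩ ⊆ C_G(v) since powers of v commute with v; so |C_G(v)| ≥ |⟨v⟩| = 3.
By orbit–stabilizer, |C_G(v)| = |G| / |conj. class of v| = 6 / 2 = 3.
The 3 elements commuting with v are {e, v, v²}.

Answer: {e, v, v²}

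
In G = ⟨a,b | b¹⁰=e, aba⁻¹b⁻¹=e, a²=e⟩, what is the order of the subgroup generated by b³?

|⟨b³⟩| equals the order of b³. Compute successive powers until reaching e:
  (b³)¹ = b³, (b³)² = b⁶, (b³)³ = b⁹, (b³)⁴ = b², (b³)⁵ = b⁵, (b³)⁶ = b⁸, (b³)⁷ = b, (b³)⁸ = b⁴, (b³)⁹ = b⁷, (b³)¹⁰ = e.
The smallest positive k with (b³)ᵏ = e is 10, so |⟨b³⟩| = 10.

Answer: 10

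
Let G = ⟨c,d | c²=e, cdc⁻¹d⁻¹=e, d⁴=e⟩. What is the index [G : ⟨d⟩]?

First find ord(d) by computing successive powers:
  d¹ = d, d² = d², d³ = d³, d⁴ = e.
So |⟨d⟩| = ord(d) = 4. With |G| = 8, by Lagrange [G : ⟨d⟩] = 8/4 = 2.

Answer: 2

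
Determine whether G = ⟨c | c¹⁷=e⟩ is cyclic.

|G| = 17. The element c has order 17 (its powers give 17 distinct elements), so ⟨c⟩ = G and G is cyclic.

Answer: Yes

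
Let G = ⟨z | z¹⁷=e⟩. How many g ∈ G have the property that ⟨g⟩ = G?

G is cyclic of order 17. An element generates G iff its order is 17, and a cyclic group of order 17 has exactly φ(17) = 16 such elements.

Answer: 16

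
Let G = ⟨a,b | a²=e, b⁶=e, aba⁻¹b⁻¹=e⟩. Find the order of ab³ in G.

Compute successive powers until reaching e:
  (ab³)¹ = ab³, (ab³)² = e.
The smallest positive k with (ab³)ᵏ = e is 2.

Answer: 2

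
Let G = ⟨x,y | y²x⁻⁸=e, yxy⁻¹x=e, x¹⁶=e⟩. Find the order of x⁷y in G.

Compute successive powers until reaching e:
  (x⁷y)¹ = x⁷y, (x⁷y)² = x⁸, (x⁷y)³ = x⁷y⁻¹, (x⁷y)⁴ = e.
The smallest positive k with (x⁷y)ᵏ = e is 4.

Answer: 4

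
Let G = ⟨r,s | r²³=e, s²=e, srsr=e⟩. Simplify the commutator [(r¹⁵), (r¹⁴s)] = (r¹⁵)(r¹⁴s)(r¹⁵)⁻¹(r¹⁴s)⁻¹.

[(r¹⁵), (r¹⁴s)] = (r¹⁵)·(r¹⁴s)·(r¹⁵)⁻¹·(r¹⁴s)⁻¹.
  (r¹⁵) · (r¹⁴s) = r⁶s
  (r⁶s) · (r⁸) = r²¹s
  (r²¹s) · (r¹⁴s) = r⁷

Answer: r⁷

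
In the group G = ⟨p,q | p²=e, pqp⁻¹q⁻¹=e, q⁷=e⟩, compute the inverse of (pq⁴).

The order of (pq⁴) is 14 (smallest k with (pq⁴)ᵏ = e), so (pq⁴)⁻¹ = (pq⁴)¹³ = pq³.
Check: (pq⁴) · (pq³) → (pq⁴) · p = q⁴;   (q⁴) · q³ = e, giving e as required.

Answer: pq³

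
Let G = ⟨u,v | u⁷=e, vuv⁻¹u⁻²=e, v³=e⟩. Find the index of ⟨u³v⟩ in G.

First find ord(u³v) by computing successive powers:
  (u³v)¹ = u³v, (u³v)² = u²v², (u³v)³ = e.
So |⟨u³v⟩| = ord(u³v) = 3. With |G| = 21, by Lagrange [G : ⟨u³v⟩] = 21/3 = 7.

Answer: 7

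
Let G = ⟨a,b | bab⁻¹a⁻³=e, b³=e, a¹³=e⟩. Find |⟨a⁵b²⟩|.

|⟨a⁵b²⟩| equals the order of a⁵b². Compute successive powers until reaching e:
  (a⁵b²)¹ = a⁵b², (a⁵b²)² = a¹¹b, (a⁵b²)³ = e.
The smallest positive k with (a⁵b²)ᵏ = e is 3, so |⟨a⁵b²⟩| = 3.

Answer: 3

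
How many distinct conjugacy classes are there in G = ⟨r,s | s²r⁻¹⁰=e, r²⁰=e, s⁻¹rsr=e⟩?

The conjugacy classes (representative and size) are:
  [e] (size 1), [r] (size 2), [r²] (size 2), [r³] (size 2), [r⁴] (size 2), [r⁵] (size 2), [r¹⁴] (size 2), [r⁷] (size 2), [r⁸] (size 2), [r¹¹] (size 2), [r¹⁰] (size 1), [r²s⁻¹] (size 10), [r⁹s] (size 10).
Class equation: 1 + 2 + 2 + 2 + 2 + 2 + 2 + 2 + 2 + 2 + 1 + 10 + 10 = 40 = |G|. So G has 13 conjugacy classes.

Answer: 13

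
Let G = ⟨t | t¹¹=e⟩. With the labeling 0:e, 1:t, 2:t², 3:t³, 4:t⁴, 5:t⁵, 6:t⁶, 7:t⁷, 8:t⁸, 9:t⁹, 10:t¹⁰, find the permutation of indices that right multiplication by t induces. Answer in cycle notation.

(0 1 2 3 4 5 6 7 8 9 10)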